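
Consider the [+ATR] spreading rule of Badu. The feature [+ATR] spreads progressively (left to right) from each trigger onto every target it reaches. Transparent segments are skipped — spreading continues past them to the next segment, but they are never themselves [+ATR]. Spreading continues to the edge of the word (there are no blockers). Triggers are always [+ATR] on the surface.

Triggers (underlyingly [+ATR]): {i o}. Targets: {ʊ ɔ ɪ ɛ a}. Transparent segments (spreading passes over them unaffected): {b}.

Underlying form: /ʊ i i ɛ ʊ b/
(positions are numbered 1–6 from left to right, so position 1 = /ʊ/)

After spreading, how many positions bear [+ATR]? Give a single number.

4

From /i/ at 2 rightward: 3 /i/ is itself a trigger — this domain ends here.
From /i/ at 3 rightward: 4 /ɛ/ → [+ATR]; 5 /ʊ/ → [+ATR]; 6 /b/ transparent; word edge.
Target with no active source: position 1 stays [-ATR].
[+ATR] positions on the surface: 2 3 4 5.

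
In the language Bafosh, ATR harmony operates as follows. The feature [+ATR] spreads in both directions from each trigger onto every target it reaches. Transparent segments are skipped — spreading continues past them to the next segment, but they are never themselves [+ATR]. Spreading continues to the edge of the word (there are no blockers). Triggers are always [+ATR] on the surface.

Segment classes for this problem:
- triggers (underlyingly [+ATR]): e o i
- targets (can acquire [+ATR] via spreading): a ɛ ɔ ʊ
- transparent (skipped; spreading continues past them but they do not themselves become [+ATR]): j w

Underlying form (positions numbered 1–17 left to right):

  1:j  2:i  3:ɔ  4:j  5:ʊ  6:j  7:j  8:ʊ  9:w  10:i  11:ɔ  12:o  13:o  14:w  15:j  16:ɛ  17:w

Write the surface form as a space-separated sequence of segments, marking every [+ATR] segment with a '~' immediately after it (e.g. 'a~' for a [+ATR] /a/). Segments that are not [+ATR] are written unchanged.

From /i/ at 2 rightward: 3 /ɔ/ → [+ATR]; 4 /j/ transparent; 5 /ʊ/ → [+ATR]; 6 /j/ transparent; 7 /j/ transparent; 8 /ʊ/ → [+ATR]; 9 /w/ transparent; 10 /i/ is itself a trigger — this domain ends here.
From /i/ at 2 leftward: 1 /j/ transparent; word edge.
From /i/ at 10 rightward: 11 /ɔ/ → [+ATR]; 12 /o/ is itself a trigger — this domain ends here.
From /i/ at 10 leftward: 9 /w/ transparent; 8 /ʊ/ → [+ATR]; 7 /j/ transparent; 6 /j/ transparent; 5 /ʊ/ → [+ATR]; 4 /j/ transparent; 3 /ɔ/ → [+ATR]; 2 /i/ is itself a trigger — this domain ends here.
From /o/ at 12 rightward: 13 /o/ is itself a trigger — this domain ends here.
From /o/ at 12 leftward: 11 /ɔ/ → [+ATR]; 10 /i/ is itself a trigger — this domain ends here.
From /o/ at 13 rightward: 14 /w/ transparent; 15 /j/ transparent; 16 /ɛ/ → [+ATR]; 17 /w/ transparent; word edge.
From /o/ at 13 leftward: 12 /o/ is itself a trigger — this domain ends here.
[+ATR] positions on the surface: 2 3 5 8 10 11 12 13 16.

j i~ ɔ~ j ʊ~ j j ʊ~ w i~ ɔ~ o~ o~ w j ɛ~ w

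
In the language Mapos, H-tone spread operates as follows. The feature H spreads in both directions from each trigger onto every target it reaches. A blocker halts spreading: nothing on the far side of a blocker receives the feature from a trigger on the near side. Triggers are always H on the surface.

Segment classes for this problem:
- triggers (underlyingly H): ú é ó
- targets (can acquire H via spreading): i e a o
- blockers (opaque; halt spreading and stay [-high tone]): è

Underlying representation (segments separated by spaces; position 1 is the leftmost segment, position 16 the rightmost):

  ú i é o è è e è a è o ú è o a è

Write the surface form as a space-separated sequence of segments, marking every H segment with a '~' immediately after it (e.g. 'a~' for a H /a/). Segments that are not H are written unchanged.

ú~ i~ é~ o~ è è e è a è o~ ú~ è o a è

From /ú/ at 1 rightward: 2 /i/ → H; 3 /é/ is itself a trigger — this domain ends here.
From /ú/ at 1 leftward: word edge.
From /é/ at 3 rightward: 4 /o/ → H; 5 /è/ blocks.
From /é/ at 3 leftward: 2 /i/ → H; 1 /ú/ is itself a trigger — this domain ends here.
From /ú/ at 12 rightward: 13 /è/ blocks.
From /ú/ at 12 leftward: 11 /o/ → H; 10 /è/ blocks.
Targets with no active source: positions 7 9 14 15 stay [-high tone].
H positions on the surface: 1 2 3 4 11 12.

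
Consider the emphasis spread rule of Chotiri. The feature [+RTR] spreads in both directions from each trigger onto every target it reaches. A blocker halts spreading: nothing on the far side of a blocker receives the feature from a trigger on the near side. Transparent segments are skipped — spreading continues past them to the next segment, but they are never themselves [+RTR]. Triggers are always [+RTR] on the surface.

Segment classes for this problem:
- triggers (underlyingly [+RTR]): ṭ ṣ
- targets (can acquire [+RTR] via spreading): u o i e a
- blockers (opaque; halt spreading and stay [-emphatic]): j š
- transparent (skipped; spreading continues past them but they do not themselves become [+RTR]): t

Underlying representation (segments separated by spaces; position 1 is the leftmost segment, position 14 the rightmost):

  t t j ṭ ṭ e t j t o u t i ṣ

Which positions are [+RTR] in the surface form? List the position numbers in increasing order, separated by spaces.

From /ṭ/ at 4 rightward: 5 /ṭ/ is itself a trigger — this domain ends here.
From /ṭ/ at 4 leftward: 3 /j/ blocks.
From /ṭ/ at 5 rightward: 6 /e/ → [+RTR]; 7 /t/ transparent; 8 /j/ blocks.
From /ṭ/ at 5 leftward: 4 /ṭ/ is itself a trigger — this domain ends here.
From /ṣ/ at 14 rightward: word edge.
From /ṣ/ at 14 leftward: 13 /i/ → [+RTR]; 12 /t/ transparent; 11 /u/ → [+RTR]; 10 /o/ → [+RTR]; 9 /t/ transparent; 8 /j/ blocks.

4 5 6 10 11 13 14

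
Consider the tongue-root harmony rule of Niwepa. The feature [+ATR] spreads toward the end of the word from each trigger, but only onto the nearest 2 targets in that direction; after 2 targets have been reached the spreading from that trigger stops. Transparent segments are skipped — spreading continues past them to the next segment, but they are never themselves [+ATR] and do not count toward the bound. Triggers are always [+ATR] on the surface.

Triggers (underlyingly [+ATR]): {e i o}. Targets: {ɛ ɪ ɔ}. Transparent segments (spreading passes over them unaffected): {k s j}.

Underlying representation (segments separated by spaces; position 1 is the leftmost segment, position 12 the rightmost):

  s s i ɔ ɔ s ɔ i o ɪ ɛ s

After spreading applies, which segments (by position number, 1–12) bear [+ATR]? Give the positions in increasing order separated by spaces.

3 4 5 8 9 10 11

From /i/ at 3 rightward: 4 /ɔ/ → [+ATR]; 5 /ɔ/ → [+ATR]; bound reached.
From /i/ at 8 rightward: 9 /o/ is itself a trigger — this domain ends here.
From /o/ at 9 rightward: 10 /ɪ/ → [+ATR]; 11 /ɛ/ → [+ATR]; bound reached.
Target with no active source: position 7 stays [-ATR].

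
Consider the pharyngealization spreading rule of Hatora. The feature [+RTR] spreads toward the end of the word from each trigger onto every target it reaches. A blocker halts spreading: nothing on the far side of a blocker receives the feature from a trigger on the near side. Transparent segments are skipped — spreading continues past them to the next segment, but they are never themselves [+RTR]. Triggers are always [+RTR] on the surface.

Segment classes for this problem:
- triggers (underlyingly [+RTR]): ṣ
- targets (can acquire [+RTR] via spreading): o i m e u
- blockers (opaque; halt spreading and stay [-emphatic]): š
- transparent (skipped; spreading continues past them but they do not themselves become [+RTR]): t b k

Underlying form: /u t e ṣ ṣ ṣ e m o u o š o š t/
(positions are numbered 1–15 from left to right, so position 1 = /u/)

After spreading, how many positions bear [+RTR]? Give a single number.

8

From /ṣ/ at 4 rightward: 5 /ṣ/ is itself a trigger — this domain ends here.
From /ṣ/ at 5 rightward: 6 /ṣ/ is itself a trigger — this domain ends here.
From /ṣ/ at 6 rightward: 7 /e/ → [+RTR]; 8 /m/ → [+RTR]; 9 /o/ → [+RTR]; 10 /u/ → [+RTR]; 11 /o/ → [+RTR]; 12 /š/ blocks.
Targets with no active source: positions 1 3 13 stay [-emphatic].
[+RTR] positions on the surface: 4 5 6 7 8 9 10 11.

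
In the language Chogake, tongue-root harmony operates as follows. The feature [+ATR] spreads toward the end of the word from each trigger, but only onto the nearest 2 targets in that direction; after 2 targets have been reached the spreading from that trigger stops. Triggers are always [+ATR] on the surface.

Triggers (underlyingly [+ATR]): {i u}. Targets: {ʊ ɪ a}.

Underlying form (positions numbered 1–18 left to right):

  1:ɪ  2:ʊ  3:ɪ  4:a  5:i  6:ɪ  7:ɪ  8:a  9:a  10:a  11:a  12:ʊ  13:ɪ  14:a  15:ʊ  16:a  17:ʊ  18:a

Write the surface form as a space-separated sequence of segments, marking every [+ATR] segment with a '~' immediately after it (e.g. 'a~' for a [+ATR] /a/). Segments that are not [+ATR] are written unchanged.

From /i/ at 5 rightward: 6 /ɪ/ → [+ATR]; 7 /ɪ/ → [+ATR]; bound reached.
Targets with no active source: positions 1 2 3 4 8 9 10 11 12 13 14 15 16 17 18 stay [-ATR].
[+ATR] positions on the surface: 5 6 7.

ɪ ʊ ɪ a i~ ɪ~ ɪ~ a a a a ʊ ɪ a ʊ a ʊ a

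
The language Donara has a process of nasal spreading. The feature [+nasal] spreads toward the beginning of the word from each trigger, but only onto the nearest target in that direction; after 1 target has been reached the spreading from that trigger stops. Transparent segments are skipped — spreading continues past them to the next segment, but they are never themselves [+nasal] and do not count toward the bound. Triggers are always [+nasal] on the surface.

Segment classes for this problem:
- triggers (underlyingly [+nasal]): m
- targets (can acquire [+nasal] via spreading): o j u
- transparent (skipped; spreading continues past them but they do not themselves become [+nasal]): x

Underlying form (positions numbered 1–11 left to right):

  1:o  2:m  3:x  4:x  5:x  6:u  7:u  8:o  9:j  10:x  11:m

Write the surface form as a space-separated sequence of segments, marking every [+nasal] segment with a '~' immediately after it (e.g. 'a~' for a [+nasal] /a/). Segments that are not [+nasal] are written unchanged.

o~ m~ x x x u u o j~ x m~

From /m/ at 2 leftward: 1 /o/ → [+nasal]; bound reached.
From /m/ at 11 leftward: 10 /x/ transparent; 9 /j/ → [+nasal]; bound reached.
Targets with no active source: positions 6 7 8 stay [-nasal].
[+nasal] positions on the surface: 1 2 9 11.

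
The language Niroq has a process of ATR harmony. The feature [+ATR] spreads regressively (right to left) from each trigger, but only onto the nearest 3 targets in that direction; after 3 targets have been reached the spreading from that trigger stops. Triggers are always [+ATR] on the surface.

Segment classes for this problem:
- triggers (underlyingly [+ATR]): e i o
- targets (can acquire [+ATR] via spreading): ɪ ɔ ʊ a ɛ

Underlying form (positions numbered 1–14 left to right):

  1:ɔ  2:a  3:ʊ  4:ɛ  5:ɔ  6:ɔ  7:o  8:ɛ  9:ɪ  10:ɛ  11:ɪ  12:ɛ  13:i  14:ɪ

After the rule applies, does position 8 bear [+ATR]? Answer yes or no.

no

From /o/ at 7 leftward: 6 /ɔ/ → [+ATR]; 5 /ɔ/ → [+ATR]; 4 /ɛ/ → [+ATR]; bound reached.
From /i/ at 13 leftward: 12 /ɛ/ → [+ATR]; 11 /ɪ/ → [+ATR]; 10 /ɛ/ → [+ATR]; bound reached.
Targets with no active source: positions 1 2 3 8 9 14 stay [-ATR].
[+ATR] positions on the surface: 4 5 6 7 10 11 12 13.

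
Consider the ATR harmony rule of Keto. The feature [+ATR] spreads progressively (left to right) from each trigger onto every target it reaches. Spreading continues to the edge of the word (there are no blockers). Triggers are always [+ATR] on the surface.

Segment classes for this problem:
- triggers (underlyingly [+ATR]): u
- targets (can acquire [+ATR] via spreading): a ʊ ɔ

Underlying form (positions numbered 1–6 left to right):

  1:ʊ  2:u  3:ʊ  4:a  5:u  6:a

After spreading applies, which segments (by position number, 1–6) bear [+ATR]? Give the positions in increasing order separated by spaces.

2 3 4 5 6

From /u/ at 2 rightward: 3 /ʊ/ → [+ATR]; 4 /a/ → [+ATR]; 5 /u/ is itself a trigger — this domain ends here.
From /u/ at 5 rightward: 6 /a/ → [+ATR]; word edge.
Target with no active source: position 1 stays [-ATR].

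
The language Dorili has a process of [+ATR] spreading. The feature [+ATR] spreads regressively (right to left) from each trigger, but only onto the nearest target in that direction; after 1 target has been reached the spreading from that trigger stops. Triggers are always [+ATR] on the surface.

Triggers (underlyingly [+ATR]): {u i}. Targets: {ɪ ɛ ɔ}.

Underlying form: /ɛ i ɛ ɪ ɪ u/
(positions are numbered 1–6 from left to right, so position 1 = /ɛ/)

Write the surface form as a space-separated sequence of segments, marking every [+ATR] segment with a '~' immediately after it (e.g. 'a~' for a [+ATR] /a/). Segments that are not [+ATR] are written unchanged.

ɛ~ i~ ɛ ɪ ɪ~ u~

From /i/ at 2 leftward: 1 /ɛ/ → [+ATR]; bound reached.
From /u/ at 6 leftward: 5 /ɪ/ → [+ATR]; bound reached.
Targets with no active source: positions 3 4 stay [-ATR].
[+ATR] positions on the surface: 1 2 5 6.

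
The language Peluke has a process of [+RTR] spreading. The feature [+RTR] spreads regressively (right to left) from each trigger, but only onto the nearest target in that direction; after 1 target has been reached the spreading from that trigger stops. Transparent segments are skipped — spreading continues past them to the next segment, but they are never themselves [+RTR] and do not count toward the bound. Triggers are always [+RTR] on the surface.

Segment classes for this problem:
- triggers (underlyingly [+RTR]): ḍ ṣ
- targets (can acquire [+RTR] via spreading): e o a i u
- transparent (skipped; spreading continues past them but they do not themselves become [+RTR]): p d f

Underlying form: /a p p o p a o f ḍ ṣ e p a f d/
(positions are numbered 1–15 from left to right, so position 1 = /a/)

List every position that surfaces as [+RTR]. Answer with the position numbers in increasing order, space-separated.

7 9 10

From /ḍ/ at 9 leftward: 8 /f/ transparent; 7 /o/ → [+RTR]; bound reached.
From /ṣ/ at 10 leftward: 9 /ḍ/ is itself a trigger — this domain ends here.
Targets with no active source: positions 1 4 6 11 13 stay [-emphatic].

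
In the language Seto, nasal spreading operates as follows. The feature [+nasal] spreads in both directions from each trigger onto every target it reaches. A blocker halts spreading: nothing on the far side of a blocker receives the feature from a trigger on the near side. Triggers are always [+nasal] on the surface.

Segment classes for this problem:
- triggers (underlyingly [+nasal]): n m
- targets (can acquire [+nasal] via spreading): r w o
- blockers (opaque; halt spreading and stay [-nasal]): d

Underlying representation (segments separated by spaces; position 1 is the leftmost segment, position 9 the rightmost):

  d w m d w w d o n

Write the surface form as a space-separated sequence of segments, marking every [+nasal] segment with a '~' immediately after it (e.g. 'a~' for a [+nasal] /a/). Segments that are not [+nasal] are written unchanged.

d w~ m~ d w w d o~ n~

From /m/ at 3 rightward: 4 /d/ blocks.
From /m/ at 3 leftward: 2 /w/ → [+nasal]; 1 /d/ blocks.
From /n/ at 9 rightward: word edge.
From /n/ at 9 leftward: 8 /o/ → [+nasal]; 7 /d/ blocks.
Targets with no active source: positions 5 6 stay [-nasal].
[+nasal] positions on the surface: 2 3 8 9.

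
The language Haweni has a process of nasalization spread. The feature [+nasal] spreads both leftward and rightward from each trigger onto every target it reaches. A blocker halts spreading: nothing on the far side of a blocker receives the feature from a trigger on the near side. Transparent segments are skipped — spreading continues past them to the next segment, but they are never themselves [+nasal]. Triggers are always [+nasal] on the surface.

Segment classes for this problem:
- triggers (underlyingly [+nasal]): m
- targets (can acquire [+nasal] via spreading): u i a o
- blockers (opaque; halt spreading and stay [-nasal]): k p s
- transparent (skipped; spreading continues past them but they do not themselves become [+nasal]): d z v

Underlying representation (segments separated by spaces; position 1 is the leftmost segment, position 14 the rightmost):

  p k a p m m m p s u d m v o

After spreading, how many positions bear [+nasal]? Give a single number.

6

From /m/ at 5 rightward: 6 /m/ is itself a trigger — this domain ends here.
From /m/ at 5 leftward: 4 /p/ blocks.
From /m/ at 6 rightward: 7 /m/ is itself a trigger — this domain ends here.
From /m/ at 6 leftward: 5 /m/ is itself a trigger — this domain ends here.
From /m/ at 7 rightward: 8 /p/ blocks.
From /m/ at 7 leftward: 6 /m/ is itself a trigger — this domain ends here.
From /m/ at 12 rightward: 13 /v/ transparent; 14 /o/ → [+nasal]; word edge.
From /m/ at 12 leftward: 11 /d/ transparent; 10 /u/ → [+nasal]; 9 /s/ blocks.
Target with no active source: position 3 stays [-nasal].
[+nasal] positions on the surface: 5 6 7 10 12 14.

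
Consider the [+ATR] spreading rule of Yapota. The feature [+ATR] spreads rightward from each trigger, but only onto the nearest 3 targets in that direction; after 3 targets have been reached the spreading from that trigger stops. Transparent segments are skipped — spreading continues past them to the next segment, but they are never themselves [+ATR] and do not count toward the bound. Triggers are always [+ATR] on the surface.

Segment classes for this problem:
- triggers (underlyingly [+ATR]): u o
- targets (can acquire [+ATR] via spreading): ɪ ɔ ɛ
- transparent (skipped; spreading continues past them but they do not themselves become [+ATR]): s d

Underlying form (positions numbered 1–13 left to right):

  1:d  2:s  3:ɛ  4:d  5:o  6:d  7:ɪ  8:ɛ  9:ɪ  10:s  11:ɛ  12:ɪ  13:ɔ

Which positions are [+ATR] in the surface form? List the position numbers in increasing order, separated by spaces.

From /o/ at 5 rightward: 6 /d/ transparent; 7 /ɪ/ → [+ATR]; 8 /ɛ/ → [+ATR]; 9 /ɪ/ → [+ATR]; bound reached.
Targets with no active source: positions 3 11 12 13 stay [-ATR].

5 7 8 9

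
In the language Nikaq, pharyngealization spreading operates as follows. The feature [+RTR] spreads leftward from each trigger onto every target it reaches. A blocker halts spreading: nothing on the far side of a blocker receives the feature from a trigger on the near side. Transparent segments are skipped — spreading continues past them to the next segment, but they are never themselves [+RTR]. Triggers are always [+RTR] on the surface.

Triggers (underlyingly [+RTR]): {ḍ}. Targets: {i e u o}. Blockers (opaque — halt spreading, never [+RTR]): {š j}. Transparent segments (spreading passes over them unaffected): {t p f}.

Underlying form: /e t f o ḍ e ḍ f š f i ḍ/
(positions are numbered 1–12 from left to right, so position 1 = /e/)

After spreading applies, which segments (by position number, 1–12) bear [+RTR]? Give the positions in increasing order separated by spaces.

From /ḍ/ at 5 leftward: 4 /o/ → [+RTR]; 3 /f/ transparent; 2 /t/ transparent; 1 /e/ → [+RTR]; word edge.
From /ḍ/ at 7 leftward: 6 /e/ → [+RTR]; 5 /ḍ/ is itself a trigger — this domain ends here.
From /ḍ/ at 12 leftward: 11 /i/ → [+RTR]; 10 /f/ transparent; 9 /š/ blocks.

1 4 5 6 7 11 12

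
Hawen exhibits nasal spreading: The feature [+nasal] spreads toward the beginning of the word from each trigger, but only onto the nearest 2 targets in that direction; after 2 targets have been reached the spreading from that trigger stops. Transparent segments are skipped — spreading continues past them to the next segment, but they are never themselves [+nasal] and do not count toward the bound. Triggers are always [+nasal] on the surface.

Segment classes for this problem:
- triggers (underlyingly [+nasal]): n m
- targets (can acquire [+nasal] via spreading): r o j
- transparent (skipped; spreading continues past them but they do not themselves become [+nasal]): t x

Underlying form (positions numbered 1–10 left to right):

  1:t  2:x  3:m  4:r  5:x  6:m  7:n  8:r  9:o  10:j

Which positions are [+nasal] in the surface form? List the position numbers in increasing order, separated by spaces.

From /m/ at 3 leftward: 2 /x/ transparent; 1 /t/ transparent; word edge.
From /m/ at 6 leftward: 5 /x/ transparent; 4 /r/ → [+nasal]; 3 /m/ is itself a trigger — this domain ends here.
From /n/ at 7 leftward: 6 /m/ is itself a trigger — this domain ends here.
Targets with no active source: positions 8 9 10 stay [-nasal].

3 4 6 7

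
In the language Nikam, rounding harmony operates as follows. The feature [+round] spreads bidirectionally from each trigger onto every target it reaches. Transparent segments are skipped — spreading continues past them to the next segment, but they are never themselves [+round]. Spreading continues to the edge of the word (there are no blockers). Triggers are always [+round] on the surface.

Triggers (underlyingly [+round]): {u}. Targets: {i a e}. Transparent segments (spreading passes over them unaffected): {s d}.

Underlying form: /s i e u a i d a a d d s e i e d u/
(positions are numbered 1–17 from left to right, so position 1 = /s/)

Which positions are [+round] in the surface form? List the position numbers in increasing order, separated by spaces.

2 3 4 5 6 8 9 13 14 15 17

From /u/ at 4 rightward: 5 /a/ → [+round]; 6 /i/ → [+round]; 7 /d/ transparent; 8 /a/ → [+round]; 9 /a/ → [+round]; 10 /d/ transparent; 11 /d/ transparent; 12 /s/ transparent; 13 /e/ → [+round]; 14 /i/ → [+round]; 15 /e/ → [+round]; 16 /d/ transparent; 17 /u/ is itself a trigger — this domain ends here.
From /u/ at 4 leftward: 3 /e/ → [+round]; 2 /i/ → [+round]; 1 /s/ transparent; word edge.
From /u/ at 17 rightward: word edge.
From /u/ at 17 leftward: 16 /d/ transparent; 15 /e/ → [+round]; 14 /i/ → [+round]; 13 /e/ → [+round]; 12 /s/ transparent; 11 /d/ transparent; 10 /d/ transparent; 9 /a/ → [+round]; 8 /a/ → [+round]; 7 /d/ transparent; 6 /i/ → [+round]; 5 /a/ → [+round]; 4 /u/ is itself a trigger — this domain ends here.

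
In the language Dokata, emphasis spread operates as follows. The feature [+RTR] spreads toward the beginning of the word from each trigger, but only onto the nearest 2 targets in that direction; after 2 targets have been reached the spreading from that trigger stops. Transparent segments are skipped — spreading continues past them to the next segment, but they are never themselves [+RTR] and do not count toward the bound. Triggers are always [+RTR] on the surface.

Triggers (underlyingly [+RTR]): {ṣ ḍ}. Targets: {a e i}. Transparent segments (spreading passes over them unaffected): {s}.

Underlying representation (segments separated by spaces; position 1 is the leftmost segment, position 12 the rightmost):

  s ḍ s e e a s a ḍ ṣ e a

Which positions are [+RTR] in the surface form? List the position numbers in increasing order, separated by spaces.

2 6 8 9 10

From /ḍ/ at 2 leftward: 1 /s/ transparent; word edge.
From /ḍ/ at 9 leftward: 8 /a/ → [+RTR]; 7 /s/ transparent; 6 /a/ → [+RTR]; bound reached.
From /ṣ/ at 10 leftward: 9 /ḍ/ is itself a trigger — this domain ends here.
Targets with no active source: positions 4 5 11 12 stay [-emphatic].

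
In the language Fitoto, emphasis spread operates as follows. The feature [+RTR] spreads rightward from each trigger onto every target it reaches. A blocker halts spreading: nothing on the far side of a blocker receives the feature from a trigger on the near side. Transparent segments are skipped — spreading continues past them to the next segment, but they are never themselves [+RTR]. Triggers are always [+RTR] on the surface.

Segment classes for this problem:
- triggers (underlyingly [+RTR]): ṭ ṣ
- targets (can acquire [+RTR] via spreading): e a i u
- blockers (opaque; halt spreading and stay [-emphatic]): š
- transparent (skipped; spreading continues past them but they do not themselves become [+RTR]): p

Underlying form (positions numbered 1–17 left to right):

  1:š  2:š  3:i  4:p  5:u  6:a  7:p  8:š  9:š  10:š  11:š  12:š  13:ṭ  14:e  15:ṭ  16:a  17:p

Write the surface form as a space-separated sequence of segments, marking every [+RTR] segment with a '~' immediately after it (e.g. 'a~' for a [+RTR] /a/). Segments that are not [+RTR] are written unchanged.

š š i p u a p š š š š š ṭ~ e~ ṭ~ a~ p

From /ṭ/ at 13 rightward: 14 /e/ → [+RTR]; 15 /ṭ/ is itself a trigger — this domain ends here.
From /ṭ/ at 15 rightward: 16 /a/ → [+RTR]; 17 /p/ transparent; word edge.
Targets with no active source: positions 3 5 6 stay [-emphatic].
[+RTR] positions on the surface: 13 14 15 16.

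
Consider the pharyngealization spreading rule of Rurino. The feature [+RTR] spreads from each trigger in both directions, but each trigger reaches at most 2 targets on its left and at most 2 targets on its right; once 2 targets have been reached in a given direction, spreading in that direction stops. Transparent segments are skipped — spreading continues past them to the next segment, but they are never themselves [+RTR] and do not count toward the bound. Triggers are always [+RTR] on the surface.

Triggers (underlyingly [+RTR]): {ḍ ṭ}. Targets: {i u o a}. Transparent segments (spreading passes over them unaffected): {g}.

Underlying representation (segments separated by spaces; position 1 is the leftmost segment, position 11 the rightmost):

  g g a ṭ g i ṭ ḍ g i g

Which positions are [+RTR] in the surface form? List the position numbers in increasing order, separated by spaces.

3 4 6 7 8 10

From /ṭ/ at 4 rightward: 5 /g/ transparent; 6 /i/ → [+RTR]; 7 /ṭ/ is itself a trigger — this domain ends here.
From /ṭ/ at 4 leftward: 3 /a/ → [+RTR]; 2 /g/ transparent; 1 /g/ transparent; word edge.
From /ṭ/ at 7 rightward: 8 /ḍ/ is itself a trigger — this domain ends here.
From /ṭ/ at 7 leftward: 6 /i/ → [+RTR]; 5 /g/ transparent; 4 /ṭ/ is itself a trigger — this domain ends here.
From /ḍ/ at 8 rightward: 9 /g/ transparent; 10 /i/ → [+RTR]; 11 /g/ transparent; word edge.
From /ḍ/ at 8 leftward: 7 /ṭ/ is itself a trigger — this domain ends here.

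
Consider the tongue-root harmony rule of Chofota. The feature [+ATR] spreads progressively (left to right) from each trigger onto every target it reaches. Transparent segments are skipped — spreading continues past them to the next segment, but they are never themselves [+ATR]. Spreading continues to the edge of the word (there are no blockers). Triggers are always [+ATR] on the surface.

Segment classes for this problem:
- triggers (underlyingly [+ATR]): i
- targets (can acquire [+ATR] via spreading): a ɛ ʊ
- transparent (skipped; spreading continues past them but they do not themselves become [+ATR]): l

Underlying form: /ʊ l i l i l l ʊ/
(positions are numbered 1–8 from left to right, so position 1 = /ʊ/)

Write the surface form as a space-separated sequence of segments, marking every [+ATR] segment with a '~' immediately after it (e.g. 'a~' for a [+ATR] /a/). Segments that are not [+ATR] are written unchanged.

ʊ l i~ l i~ l l ʊ~

From /i/ at 3 rightward: 4 /l/ transparent; 5 /i/ is itself a trigger — this domain ends here.
From /i/ at 5 rightward: 6 /l/ transparent; 7 /l/ transparent; 8 /ʊ/ → [+ATR]; word edge.
Target with no active source: position 1 stays [-ATR].
[+ATR] positions on the surface: 3 5 8.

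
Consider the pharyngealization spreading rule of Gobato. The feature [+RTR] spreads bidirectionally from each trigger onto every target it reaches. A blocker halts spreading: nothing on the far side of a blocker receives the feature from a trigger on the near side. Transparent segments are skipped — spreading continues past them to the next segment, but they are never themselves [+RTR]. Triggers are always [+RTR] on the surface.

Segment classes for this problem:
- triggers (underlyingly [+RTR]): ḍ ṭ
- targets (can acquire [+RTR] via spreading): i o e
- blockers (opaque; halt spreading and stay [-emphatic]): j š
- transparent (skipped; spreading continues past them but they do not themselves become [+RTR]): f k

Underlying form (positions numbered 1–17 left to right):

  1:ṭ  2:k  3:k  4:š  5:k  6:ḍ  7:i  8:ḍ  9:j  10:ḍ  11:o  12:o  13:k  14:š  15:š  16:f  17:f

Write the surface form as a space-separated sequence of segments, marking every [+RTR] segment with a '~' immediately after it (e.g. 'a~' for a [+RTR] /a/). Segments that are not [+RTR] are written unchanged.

ṭ~ k k š k ḍ~ i~ ḍ~ j ḍ~ o~ o~ k š š f f

From /ṭ/ at 1 rightward: 2 /k/ transparent; 3 /k/ transparent; 4 /š/ blocks.
From /ṭ/ at 1 leftward: word edge.
From /ḍ/ at 6 rightward: 7 /i/ → [+RTR]; 8 /ḍ/ is itself a trigger — this domain ends here.
From /ḍ/ at 6 leftward: 5 /k/ transparent; 4 /š/ blocks.
From /ḍ/ at 8 rightward: 9 /j/ blocks.
From /ḍ/ at 8 leftward: 7 /i/ → [+RTR]; 6 /ḍ/ is itself a trigger — this domain ends here.
From /ḍ/ at 10 rightward: 11 /o/ → [+RTR]; 12 /o/ → [+RTR]; 13 /k/ transparent; 14 /š/ blocks.
From /ḍ/ at 10 leftward: 9 /j/ blocks.
[+RTR] positions on the surface: 1 6 7 8 10 11 12.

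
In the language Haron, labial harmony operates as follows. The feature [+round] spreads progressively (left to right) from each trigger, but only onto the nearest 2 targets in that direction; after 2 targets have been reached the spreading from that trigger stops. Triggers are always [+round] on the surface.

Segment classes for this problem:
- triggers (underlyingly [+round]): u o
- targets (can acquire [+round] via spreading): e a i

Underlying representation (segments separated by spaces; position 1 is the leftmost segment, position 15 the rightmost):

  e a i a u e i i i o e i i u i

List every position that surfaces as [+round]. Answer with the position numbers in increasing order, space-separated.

From /u/ at 5 rightward: 6 /e/ → [+round]; 7 /i/ → [+round]; bound reached.
From /o/ at 10 rightward: 11 /e/ → [+round]; 12 /i/ → [+round]; bound reached.
From /u/ at 14 rightward: 15 /i/ → [+round]; word edge.
Targets with no active source: positions 1 2 3 4 8 9 13 stay [-round].

5 6 7 10 11 12 14 15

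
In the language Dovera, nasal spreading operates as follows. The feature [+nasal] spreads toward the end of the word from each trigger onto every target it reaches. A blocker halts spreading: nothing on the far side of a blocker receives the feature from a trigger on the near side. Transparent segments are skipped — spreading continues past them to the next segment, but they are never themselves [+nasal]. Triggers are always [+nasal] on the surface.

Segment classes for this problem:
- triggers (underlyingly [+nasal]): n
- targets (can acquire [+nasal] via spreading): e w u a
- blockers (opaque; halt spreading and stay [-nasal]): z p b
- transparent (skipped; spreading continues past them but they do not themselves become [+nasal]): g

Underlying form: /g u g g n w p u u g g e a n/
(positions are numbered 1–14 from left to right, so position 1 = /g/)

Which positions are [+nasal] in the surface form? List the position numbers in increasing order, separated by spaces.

5 6 14

From /n/ at 5 rightward: 6 /w/ → [+nasal]; 7 /p/ blocks.
From /n/ at 14 rightward: word edge.
Targets with no active source: positions 2 8 9 12 13 stay [-nasal].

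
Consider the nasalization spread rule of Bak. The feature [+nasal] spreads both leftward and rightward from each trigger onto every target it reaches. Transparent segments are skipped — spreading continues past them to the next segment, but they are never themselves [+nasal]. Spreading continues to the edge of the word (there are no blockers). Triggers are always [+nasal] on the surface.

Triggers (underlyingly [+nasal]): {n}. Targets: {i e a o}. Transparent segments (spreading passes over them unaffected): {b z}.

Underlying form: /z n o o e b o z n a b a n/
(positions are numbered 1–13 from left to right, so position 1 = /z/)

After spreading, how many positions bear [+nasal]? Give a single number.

9

From /n/ at 2 rightward: 3 /o/ → [+nasal]; 4 /o/ → [+nasal]; 5 /e/ → [+nasal]; 6 /b/ transparent; 7 /o/ → [+nasal]; 8 /z/ transparent; 9 /n/ is itself a trigger — this domain ends here.
From /n/ at 2 leftward: 1 /z/ transparent; word edge.
From /n/ at 9 rightward: 10 /a/ → [+nasal]; 11 /b/ transparent; 12 /a/ → [+nasal]; 13 /n/ is itself a trigger — this domain ends here.
From /n/ at 9 leftward: 8 /z/ transparent; 7 /o/ → [+nasal]; 6 /b/ transparent; 5 /e/ → [+nasal]; 4 /o/ → [+nasal]; 3 /o/ → [+nasal]; 2 /n/ is itself a trigger — this domain ends here.
From /n/ at 13 rightward: word edge.
From /n/ at 13 leftward: 12 /a/ → [+nasal]; 11 /b/ transparent; 10 /a/ → [+nasal]; 9 /n/ is itself a trigger — this domain ends here.
[+nasal] positions on the surface: 2 3 4 5 7 9 10 12 13.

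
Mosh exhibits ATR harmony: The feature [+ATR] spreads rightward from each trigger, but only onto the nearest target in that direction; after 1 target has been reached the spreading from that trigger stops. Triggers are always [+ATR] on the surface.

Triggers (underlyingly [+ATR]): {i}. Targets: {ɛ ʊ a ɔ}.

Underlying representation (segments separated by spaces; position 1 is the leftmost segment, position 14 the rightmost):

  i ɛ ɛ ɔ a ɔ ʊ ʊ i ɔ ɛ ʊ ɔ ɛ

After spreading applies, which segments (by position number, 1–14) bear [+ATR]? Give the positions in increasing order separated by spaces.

From /i/ at 1 rightward: 2 /ɛ/ → [+ATR]; bound reached.
From /i/ at 9 rightward: 10 /ɔ/ → [+ATR]; bound reached.
Targets with no active source: positions 3 4 5 6 7 8 11 12 13 14 stay [-ATR].

1 2 9 10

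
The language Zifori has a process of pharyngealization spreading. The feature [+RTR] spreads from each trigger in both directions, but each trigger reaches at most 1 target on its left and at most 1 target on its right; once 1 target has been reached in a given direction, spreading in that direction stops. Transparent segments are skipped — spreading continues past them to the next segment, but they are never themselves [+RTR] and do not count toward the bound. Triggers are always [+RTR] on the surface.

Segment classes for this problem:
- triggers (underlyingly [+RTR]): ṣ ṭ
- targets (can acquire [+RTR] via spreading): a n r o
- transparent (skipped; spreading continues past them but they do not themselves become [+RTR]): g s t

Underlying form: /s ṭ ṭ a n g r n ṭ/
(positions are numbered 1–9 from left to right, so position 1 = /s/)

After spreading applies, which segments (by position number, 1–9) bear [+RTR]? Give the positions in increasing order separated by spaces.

From /ṭ/ at 2 rightward: 3 /ṭ/ is itself a trigger — this domain ends here.
From /ṭ/ at 2 leftward: 1 /s/ transparent; word edge.
From /ṭ/ at 3 rightward: 4 /a/ → [+RTR]; bound reached.
From /ṭ/ at 3 leftward: 2 /ṭ/ is itself a trigger — this domain ends here.
From /ṭ/ at 9 rightward: word edge.
From /ṭ/ at 9 leftward: 8 /n/ → [+RTR]; bound reached.
Targets with no active source: positions 5 7 stay [-emphatic].

2 3 4 8 9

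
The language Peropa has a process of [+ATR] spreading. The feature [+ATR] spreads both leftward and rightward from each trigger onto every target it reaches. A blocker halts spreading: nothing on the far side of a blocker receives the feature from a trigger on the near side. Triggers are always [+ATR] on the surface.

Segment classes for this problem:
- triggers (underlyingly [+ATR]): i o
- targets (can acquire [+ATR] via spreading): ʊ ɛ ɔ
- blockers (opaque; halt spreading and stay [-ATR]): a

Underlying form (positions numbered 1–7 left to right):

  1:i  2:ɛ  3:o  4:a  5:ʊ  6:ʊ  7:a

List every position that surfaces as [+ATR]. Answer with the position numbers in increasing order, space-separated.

From /i/ at 1 rightward: 2 /ɛ/ → [+ATR]; 3 /o/ is itself a trigger — this domain ends here.
From /i/ at 1 leftward: word edge.
From /o/ at 3 rightward: 4 /a/ blocks.
From /o/ at 3 leftward: 2 /ɛ/ → [+ATR]; 1 /i/ is itself a trigger — this domain ends here.
Targets with no active source: positions 5 6 stay [-ATR].

1 2 3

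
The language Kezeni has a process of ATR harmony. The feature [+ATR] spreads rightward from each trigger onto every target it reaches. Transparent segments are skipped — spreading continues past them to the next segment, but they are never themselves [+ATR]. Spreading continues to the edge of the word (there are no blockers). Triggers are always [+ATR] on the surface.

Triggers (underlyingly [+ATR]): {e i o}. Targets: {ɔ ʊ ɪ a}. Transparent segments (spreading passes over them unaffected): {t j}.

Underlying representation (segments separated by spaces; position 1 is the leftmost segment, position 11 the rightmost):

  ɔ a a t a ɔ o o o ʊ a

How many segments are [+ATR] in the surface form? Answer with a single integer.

From /o/ at 7 rightward: 8 /o/ is itself a trigger — this domain ends here.
From /o/ at 8 rightward: 9 /o/ is itself a trigger — this domain ends here.
From /o/ at 9 rightward: 10 /ʊ/ → [+ATR]; 11 /a/ → [+ATR]; word edge.
Targets with no active source: positions 1 2 3 5 6 stay [-ATR].
[+ATR] positions on the surface: 7 8 9 10 11.

5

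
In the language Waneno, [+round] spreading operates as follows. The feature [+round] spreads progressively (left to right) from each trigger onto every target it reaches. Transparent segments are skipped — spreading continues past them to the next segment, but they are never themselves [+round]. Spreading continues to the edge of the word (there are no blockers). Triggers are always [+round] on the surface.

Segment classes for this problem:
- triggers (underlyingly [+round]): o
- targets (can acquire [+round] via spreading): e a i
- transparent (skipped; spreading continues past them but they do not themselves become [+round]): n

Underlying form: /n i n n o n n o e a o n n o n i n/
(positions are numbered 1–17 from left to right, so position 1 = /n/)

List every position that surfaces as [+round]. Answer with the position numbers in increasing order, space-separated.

5 8 9 10 11 14 16

From /o/ at 5 rightward: 6 /n/ transparent; 7 /n/ transparent; 8 /o/ is itself a trigger — this domain ends here.
From /o/ at 8 rightward: 9 /e/ → [+round]; 10 /a/ → [+round]; 11 /o/ is itself a trigger — this domain ends here.
From /o/ at 11 rightward: 12 /n/ transparent; 13 /n/ transparent; 14 /o/ is itself a trigger — this domain ends here.
From /o/ at 14 rightward: 15 /n/ transparent; 16 /i/ → [+round]; 17 /n/ transparent; word edge.
Target with no active source: position 2 stays [-round].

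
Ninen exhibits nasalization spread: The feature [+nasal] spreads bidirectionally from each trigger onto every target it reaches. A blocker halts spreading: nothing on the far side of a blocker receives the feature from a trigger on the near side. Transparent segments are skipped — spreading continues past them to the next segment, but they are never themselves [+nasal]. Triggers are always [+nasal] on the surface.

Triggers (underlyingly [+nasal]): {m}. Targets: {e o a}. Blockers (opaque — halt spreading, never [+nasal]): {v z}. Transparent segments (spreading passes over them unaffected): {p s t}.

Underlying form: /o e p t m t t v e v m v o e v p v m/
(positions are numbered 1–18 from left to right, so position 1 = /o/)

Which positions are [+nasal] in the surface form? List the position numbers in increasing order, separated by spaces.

From /m/ at 5 rightward: 6 /t/ transparent; 7 /t/ transparent; 8 /v/ blocks.
From /m/ at 5 leftward: 4 /t/ transparent; 3 /p/ transparent; 2 /e/ → [+nasal]; 1 /o/ → [+nasal]; word edge.
From /m/ at 11 rightward: 12 /v/ blocks.
From /m/ at 11 leftward: 10 /v/ blocks.
From /m/ at 18 rightward: word edge.
From /m/ at 18 leftward: 17 /v/ blocks.
Targets with no active source: positions 9 13 14 stay [-nasal].

1 2 5 11 18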